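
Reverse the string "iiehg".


Input: iiehg
Reading characters right to left:
  Position 4: 'g'
  Position 3: 'h'
  Position 2: 'e'
  Position 1: 'i'
  Position 0: 'i'
Reversed: gheii

gheii


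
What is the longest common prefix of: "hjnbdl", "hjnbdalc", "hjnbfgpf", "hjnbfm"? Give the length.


Words: hjnbdl, hjnbdalc, hjnbfgpf, hjnbfm
  Position 0: all 'h' => match
  Position 1: all 'j' => match
  Position 2: all 'n' => match
  Position 3: all 'b' => match
  Position 4: ('d', 'd', 'f', 'f') => mismatch, stop
LCP = "hjnb" (length 4)

4


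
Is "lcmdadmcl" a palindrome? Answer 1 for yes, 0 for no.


Input: lcmdadmcl
Reversed: lcmdadmcl
  Compare pos 0 ('l') with pos 8 ('l'): match
  Compare pos 1 ('c') with pos 7 ('c'): match
  Compare pos 2 ('m') with pos 6 ('m'): match
  Compare pos 3 ('d') with pos 5 ('d'): match
Result: palindrome

1


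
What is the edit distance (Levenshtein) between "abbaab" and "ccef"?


Computing edit distance: "abbaab" -> "ccef"
DP table:
           c    c    e    f
      0    1    2    3    4
  a   1    1    2    3    4
  b   2    2    2    3    4
  b   3    3    3    3    4
  a   4    4    4    4    4
  a   5    5    5    5    5
  b   6    6    6    6    6
Edit distance = dp[6][4] = 6

6


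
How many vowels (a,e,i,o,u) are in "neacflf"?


Input: neacflf
Checking each character:
  'n' at position 0: consonant
  'e' at position 1: vowel (running total: 1)
  'a' at position 2: vowel (running total: 2)
  'c' at position 3: consonant
  'f' at position 4: consonant
  'l' at position 5: consonant
  'f' at position 6: consonant
Total vowels: 2

2


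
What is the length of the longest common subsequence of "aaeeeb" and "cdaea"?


LCS of "aaeeeb" and "cdaea"
DP table:
           c    d    a    e    a
      0    0    0    0    0    0
  a   0    0    0    1    1    1
  a   0    0    0    1    1    2
  e   0    0    0    1    2    2
  e   0    0    0    1    2    2
  e   0    0    0    1    2    2
  b   0    0    0    1    2    2
LCS length = dp[6][5] = 2

2


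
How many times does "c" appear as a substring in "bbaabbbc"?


Searching for "c" in "bbaabbbc"
Scanning each position:
  Position 0: "b" => no
  Position 1: "b" => no
  Position 2: "a" => no
  Position 3: "a" => no
  Position 4: "b" => no
  Position 5: "b" => no
  Position 6: "b" => no
  Position 7: "c" => MATCH
Total occurrences: 1

1


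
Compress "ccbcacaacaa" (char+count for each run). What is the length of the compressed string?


Input: ccbcacaacaa
Runs:
  'c' x 2 => "c2"
  'b' x 1 => "b1"
  'c' x 1 => "c1"
  'a' x 1 => "a1"
  'c' x 1 => "c1"
  'a' x 2 => "a2"
  'c' x 1 => "c1"
  'a' x 2 => "a2"
Compressed: "c2b1c1a1c1a2c1a2"
Compressed length: 16

16


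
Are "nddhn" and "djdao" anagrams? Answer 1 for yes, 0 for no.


Strings: "nddhn", "djdao"
Sorted first:  ddhnn
Sorted second: addjo
Differ at position 0: 'd' vs 'a' => not anagrams

0


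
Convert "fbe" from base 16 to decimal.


Input: "fbe" in base 16
Positional expansion:
  Digit 'f' (value 15) x 16^2 = 3840
  Digit 'b' (value 11) x 16^1 = 176
  Digit 'e' (value 14) x 16^0 = 14
Sum = 4030

4030


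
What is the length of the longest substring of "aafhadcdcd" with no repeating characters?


Input: "aafhadcdcd"
Sliding window (track last position of each char):
  Position 0 ('a'): window [0,0] length 1 -- new best
  Position 1 ('a'): repeat (last at 0), move window start to 1
  Position 1 ('a'): window [1,1] length 1
  Position 2 ('f'): window [1,2] length 2 -- new best
  Position 3 ('h'): window [1,3] length 3 -- new best
  Position 4 ('a'): repeat (last at 1), move window start to 2
  Position 4 ('a'): window [2,4] length 3
  Position 5 ('d'): window [2,5] length 4 -- new best
  Position 6 ('c'): window [2,6] length 5 -- new best
  Position 7 ('d'): repeat (last at 5), move window start to 6
  Position 7 ('d'): window [6,7] length 2
  Position 8 ('c'): repeat (last at 6), move window start to 7
  Position 8 ('c'): window [7,8] length 2
  Position 9 ('d'): repeat (last at 7), move window start to 8
  Position 9 ('d'): window [8,9] length 2
Longest substring with no repeats: "fhadc" with length 5

5


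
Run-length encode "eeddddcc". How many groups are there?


Input: eeddddcc
Scanning for consecutive runs:
  Group 1: 'e' x 2 (positions 0-1)
  Group 2: 'd' x 4 (positions 2-5)
  Group 3: 'c' x 2 (positions 6-7)
Total groups: 3

3


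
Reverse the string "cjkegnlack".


Input: cjkegnlack
Reading characters right to left:
  Position 9: 'k'
  Position 8: 'c'
  Position 7: 'a'
  Position 6: 'l'
  Position 5: 'n'
  Position 4: 'g'
  Position 3: 'e'
  Position 2: 'k'
  Position 1: 'j'
  Position 0: 'c'
Reversed: kcalngekjc

kcalngekjc


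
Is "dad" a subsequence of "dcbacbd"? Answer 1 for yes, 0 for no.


Check if "dad" is a subsequence of "dcbacbd"
Greedy scan:
  Position 0 ('d'): matches sub[0] = 'd'
  Position 1 ('c'): no match needed
  Position 2 ('b'): no match needed
  Position 3 ('a'): matches sub[1] = 'a'
  Position 4 ('c'): no match needed
  Position 5 ('b'): no match needed
  Position 6 ('d'): matches sub[2] = 'd'
All 3 characters matched => is a subsequence

1


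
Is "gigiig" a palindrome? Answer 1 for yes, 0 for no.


Input: gigiig
Reversed: giigig
  Compare pos 0 ('g') with pos 5 ('g'): match
  Compare pos 1 ('i') with pos 4 ('i'): match
  Compare pos 2 ('g') with pos 3 ('i'): MISMATCH
Result: not a palindrome

0


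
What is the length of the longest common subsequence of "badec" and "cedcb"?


LCS of "badec" and "cedcb"
DP table:
           c    e    d    c    b
      0    0    0    0    0    0
  b   0    0    0    0    0    1
  a   0    0    0    0    0    1
  d   0    0    0    1    1    1
  e   0    0    1    1    1    1
  c   0    1    1    1    2    2
LCS length = dp[5][5] = 2

2


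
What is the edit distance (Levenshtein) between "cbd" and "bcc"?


Computing edit distance: "cbd" -> "bcc"
DP table:
           b    c    c
      0    1    2    3
  c   1    1    1    2
  b   2    1    2    2
  d   3    2    2    3
Edit distance = dp[3][3] = 3

3


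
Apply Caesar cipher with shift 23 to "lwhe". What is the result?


Caesar cipher: shift "lwhe" by 23
  'l' (pos 11) + 23 = pos 8 = 'i'
  'w' (pos 22) + 23 = pos 19 = 't'
  'h' (pos 7) + 23 = pos 4 = 'e'
  'e' (pos 4) + 23 = pos 1 = 'b'
Result: iteb

iteb


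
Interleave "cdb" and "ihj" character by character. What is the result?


Interleaving "cdb" and "ihj":
  Position 0: 'c' from first, 'i' from second => "ci"
  Position 1: 'd' from first, 'h' from second => "dh"
  Position 2: 'b' from first, 'j' from second => "bj"
Result: cidhbj

cidhbj


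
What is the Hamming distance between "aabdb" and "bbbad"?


Comparing "aabdb" and "bbbad" position by position:
  Position 0: 'a' vs 'b' => differ
  Position 1: 'a' vs 'b' => differ
  Position 2: 'b' vs 'b' => same
  Position 3: 'd' vs 'a' => differ
  Position 4: 'b' vs 'd' => differ
Total differences (Hamming distance): 4

4


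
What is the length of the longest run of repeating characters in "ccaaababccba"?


Input: "ccaaababccba"
Scanning for longest run:
  Position 1 ('c'): continues run of 'c', length=2
  Position 2 ('a'): new char, reset run to 1
  Position 3 ('a'): continues run of 'a', length=2
  Position 4 ('a'): continues run of 'a', length=3
  Position 5 ('b'): new char, reset run to 1
  Position 6 ('a'): new char, reset run to 1
  Position 7 ('b'): new char, reset run to 1
  Position 8 ('c'): new char, reset run to 1
  Position 9 ('c'): continues run of 'c', length=2
  Position 10 ('b'): new char, reset run to 1
  Position 11 ('a'): new char, reset run to 1
Longest run: 'a' with length 3

3


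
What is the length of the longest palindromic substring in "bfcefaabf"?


Input: "bfcefaabf"
Checking substrings for palindromes:
  [5:7] "aa" (len 2) => palindrome
Longest palindromic substring: "aa" with length 2

2


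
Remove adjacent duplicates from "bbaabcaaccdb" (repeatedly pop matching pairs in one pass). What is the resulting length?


Input: bbaabcaaccdb
Stack-based adjacent duplicate removal:
  Read 'b': push. Stack: b
  Read 'b': matches stack top 'b' => pop. Stack: (empty)
  Read 'a': push. Stack: a
  Read 'a': matches stack top 'a' => pop. Stack: (empty)
  Read 'b': push. Stack: b
  Read 'c': push. Stack: bc
  Read 'a': push. Stack: bca
  Read 'a': matches stack top 'a' => pop. Stack: bc
  Read 'c': matches stack top 'c' => pop. Stack: b
  Read 'c': push. Stack: bc
  Read 'd': push. Stack: bcd
  Read 'b': push. Stack: bcdb
Final stack: "bcdb" (length 4)

4


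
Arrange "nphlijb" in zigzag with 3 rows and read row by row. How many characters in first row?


Zigzag "nphlijb" into 3 rows:
Placing characters:
  'n' => row 0
  'p' => row 1
  'h' => row 2
  'l' => row 1
  'i' => row 0
  'j' => row 1
  'b' => row 2
Rows:
  Row 0: "ni"
  Row 1: "plj"
  Row 2: "hb"
First row length: 2

2


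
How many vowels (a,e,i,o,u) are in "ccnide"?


Input: ccnide
Checking each character:
  'c' at position 0: consonant
  'c' at position 1: consonant
  'n' at position 2: consonant
  'i' at position 3: vowel (running total: 1)
  'd' at position 4: consonant
  'e' at position 5: vowel (running total: 2)
Total vowels: 2

2


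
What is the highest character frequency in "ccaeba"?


Input: ccaeba
Character counts:
  'a': 2
  'b': 1
  'c': 2
  'e': 1
Maximum frequency: 2

2


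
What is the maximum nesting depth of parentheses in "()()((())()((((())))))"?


Input: "()()((())()((((())))))"
Tracking depth:
  Position 0 '(': depth becomes 1
  Position 1 ')': depth becomes 0
  Position 2 '(': depth becomes 1
  Position 3 ')': depth becomes 0
  Position 4 '(': depth becomes 1
  Position 5 '(': depth becomes 2
  Position 6 '(': depth becomes 3
  Position 7 ')': depth becomes 2
  Position 8 ')': depth becomes 1
  Position 9 '(': depth becomes 2
  Position 10 ')': depth becomes 1
  Position 11 '(': depth becomes 2
  Position 12 '(': depth becomes 3
  Position 13 '(': depth becomes 4
  Position 14 '(': depth becomes 5
  Position 15 '(': depth becomes 6
  Position 16 ')': depth becomes 5
  Position 17 ')': depth becomes 4
  Position 18 ')': depth becomes 3
  Position 19 ')': depth becomes 2
  Position 20 ')': depth becomes 1
  Position 21 ')': depth becomes 0
Maximum depth reached: 6

6


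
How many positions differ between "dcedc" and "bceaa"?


Comparing "dcedc" and "bceaa" position by position:
  Position 0: 'd' vs 'b' => DIFFER
  Position 1: 'c' vs 'c' => same
  Position 2: 'e' vs 'e' => same
  Position 3: 'd' vs 'a' => DIFFER
  Position 4: 'c' vs 'a' => DIFFER
Positions that differ: 3

3


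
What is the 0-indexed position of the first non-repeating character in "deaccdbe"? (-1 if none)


Input: deaccdbe
Character frequencies:
  'a': 1
  'b': 1
  'c': 2
  'd': 2
  'e': 2
Scanning left to right for freq == 1:
  Position 0 ('d'): freq=2, skip
  Position 1 ('e'): freq=2, skip
  Position 2 ('a'): unique! => answer = 2

2


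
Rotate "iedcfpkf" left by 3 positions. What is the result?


Input: "iedcfpkf", rotate left by 3
First 3 characters: "ied"
Remaining characters: "cfpkf"
Concatenate remaining + first: "cfpkf" + "ied" = "cfpkfied"

cfpkfied


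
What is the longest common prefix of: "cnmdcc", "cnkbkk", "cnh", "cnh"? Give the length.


Words: cnmdcc, cnkbkk, cnh, cnh
  Position 0: all 'c' => match
  Position 1: all 'n' => match
  Position 2: ('m', 'k', 'h', 'h') => mismatch, stop
LCP = "cn" (length 2)

2


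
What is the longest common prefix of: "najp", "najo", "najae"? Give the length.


Words: najp, najo, najae
  Position 0: all 'n' => match
  Position 1: all 'a' => match
  Position 2: all 'j' => match
  Position 3: ('p', 'o', 'a') => mismatch, stop
LCP = "naj" (length 3)

3


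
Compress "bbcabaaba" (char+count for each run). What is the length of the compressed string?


Input: bbcabaaba
Runs:
  'b' x 2 => "b2"
  'c' x 1 => "c1"
  'a' x 1 => "a1"
  'b' x 1 => "b1"
  'a' x 2 => "a2"
  'b' x 1 => "b1"
  'a' x 1 => "a1"
Compressed: "b2c1a1b1a2b1a1"
Compressed length: 14

14


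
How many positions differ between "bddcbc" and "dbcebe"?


Comparing "bddcbc" and "dbcebe" position by position:
  Position 0: 'b' vs 'd' => DIFFER
  Position 1: 'd' vs 'b' => DIFFER
  Position 2: 'd' vs 'c' => DIFFER
  Position 3: 'c' vs 'e' => DIFFER
  Position 4: 'b' vs 'b' => same
  Position 5: 'c' vs 'e' => DIFFER
Positions that differ: 5

5


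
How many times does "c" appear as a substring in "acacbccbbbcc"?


Searching for "c" in "acacbccbbbcc"
Scanning each position:
  Position 0: "a" => no
  Position 1: "c" => MATCH
  Position 2: "a" => no
  Position 3: "c" => MATCH
  Position 4: "b" => no
  Position 5: "c" => MATCH
  Position 6: "c" => MATCH
  Position 7: "b" => no
  Position 8: "b" => no
  Position 9: "b" => no
  Position 10: "c" => MATCH
  Position 11: "c" => MATCH
Total occurrences: 6

6


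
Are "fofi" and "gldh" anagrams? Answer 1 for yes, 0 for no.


Strings: "fofi", "gldh"
Sorted first:  ffio
Sorted second: dghl
Differ at position 0: 'f' vs 'd' => not anagrams

0


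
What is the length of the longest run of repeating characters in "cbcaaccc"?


Input: "cbcaaccc"
Scanning for longest run:
  Position 1 ('b'): new char, reset run to 1
  Position 2 ('c'): new char, reset run to 1
  Position 3 ('a'): new char, reset run to 1
  Position 4 ('a'): continues run of 'a', length=2
  Position 5 ('c'): new char, reset run to 1
  Position 6 ('c'): continues run of 'c', length=2
  Position 7 ('c'): continues run of 'c', length=3
Longest run: 'c' with length 3

3


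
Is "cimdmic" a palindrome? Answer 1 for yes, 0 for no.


Input: cimdmic
Reversed: cimdmic
  Compare pos 0 ('c') with pos 6 ('c'): match
  Compare pos 1 ('i') with pos 5 ('i'): match
  Compare pos 2 ('m') with pos 4 ('m'): match
Result: palindrome

1


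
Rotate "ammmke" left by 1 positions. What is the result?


Input: "ammmke", rotate left by 1
First 1 characters: "a"
Remaining characters: "mmmke"
Concatenate remaining + first: "mmmke" + "a" = "mmmkea"

mmmkea


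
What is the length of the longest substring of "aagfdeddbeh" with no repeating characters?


Input: "aagfdeddbeh"
Sliding window (track last position of each char):
  Position 0 ('a'): window [0,0] length 1 -- new best
  Position 1 ('a'): repeat (last at 0), move window start to 1
  Position 1 ('a'): window [1,1] length 1
  Position 2 ('g'): window [1,2] length 2 -- new best
  Position 3 ('f'): window [1,3] length 3 -- new best
  Position 4 ('d'): window [1,4] length 4 -- new best
  Position 5 ('e'): window [1,5] length 5 -- new best
  Position 6 ('d'): repeat (last at 4), move window start to 5
  Position 6 ('d'): window [5,6] length 2
  Position 7 ('d'): repeat (last at 6), move window start to 7
  Position 7 ('d'): window [7,7] length 1
  Position 8 ('b'): window [7,8] length 2
  Position 9 ('e'): window [7,9] length 3
  Position 10 ('h'): window [7,10] length 4
Longest substring with no repeats: "agfde" with length 5

5


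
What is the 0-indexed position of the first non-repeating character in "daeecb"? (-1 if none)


Input: daeecb
Character frequencies:
  'a': 1
  'b': 1
  'c': 1
  'd': 1
  'e': 2
Scanning left to right for freq == 1:
  Position 0 ('d'): unique! => answer = 0

0


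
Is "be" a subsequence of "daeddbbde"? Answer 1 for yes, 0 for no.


Check if "be" is a subsequence of "daeddbbde"
Greedy scan:
  Position 0 ('d'): no match needed
  Position 1 ('a'): no match needed
  Position 2 ('e'): no match needed
  Position 3 ('d'): no match needed
  Position 4 ('d'): no match needed
  Position 5 ('b'): matches sub[0] = 'b'
  Position 6 ('b'): no match needed
  Position 7 ('d'): no match needed
  Position 8 ('e'): matches sub[1] = 'e'
All 2 characters matched => is a subsequence

1


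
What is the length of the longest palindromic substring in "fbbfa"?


Input: "fbbfa"
Checking substrings for palindromes:
  [0:4] "fbbf" (len 4) => palindrome
  [1:3] "bb" (len 2) => palindrome
Longest palindromic substring: "fbbf" with length 4

4


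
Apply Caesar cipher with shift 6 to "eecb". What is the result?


Caesar cipher: shift "eecb" by 6
  'e' (pos 4) + 6 = pos 10 = 'k'
  'e' (pos 4) + 6 = pos 10 = 'k'
  'c' (pos 2) + 6 = pos 8 = 'i'
  'b' (pos 1) + 6 = pos 7 = 'h'
Result: kkih

kkih


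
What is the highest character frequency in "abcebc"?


Input: abcebc
Character counts:
  'a': 1
  'b': 2
  'c': 2
  'e': 1
Maximum frequency: 2

2


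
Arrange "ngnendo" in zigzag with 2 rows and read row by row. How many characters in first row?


Zigzag "ngnendo" into 2 rows:
Placing characters:
  'n' => row 0
  'g' => row 1
  'n' => row 0
  'e' => row 1
  'n' => row 0
  'd' => row 1
  'o' => row 0
Rows:
  Row 0: "nnno"
  Row 1: "ged"
First row length: 4

4


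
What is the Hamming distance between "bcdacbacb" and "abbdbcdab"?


Comparing "bcdacbacb" and "abbdbcdab" position by position:
  Position 0: 'b' vs 'a' => differ
  Position 1: 'c' vs 'b' => differ
  Position 2: 'd' vs 'b' => differ
  Position 3: 'a' vs 'd' => differ
  Position 4: 'c' vs 'b' => differ
  Position 5: 'b' vs 'c' => differ
  Position 6: 'a' vs 'd' => differ
  Position 7: 'c' vs 'a' => differ
  Position 8: 'b' vs 'b' => same
Total differences (Hamming distance): 8

8


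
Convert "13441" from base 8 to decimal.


Input: "13441" in base 8
Positional expansion:
  Digit '1' (value 1) x 8^4 = 4096
  Digit '3' (value 3) x 8^3 = 1536
  Digit '4' (value 4) x 8^2 = 256
  Digit '4' (value 4) x 8^1 = 32
  Digit '1' (value 1) x 8^0 = 1
Sum = 5921

5921


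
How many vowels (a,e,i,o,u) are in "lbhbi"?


Input: lbhbi
Checking each character:
  'l' at position 0: consonant
  'b' at position 1: consonant
  'h' at position 2: consonant
  'b' at position 3: consonant
  'i' at position 4: vowel (running total: 1)
Total vowels: 1

1


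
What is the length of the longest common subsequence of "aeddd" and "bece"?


LCS of "aeddd" and "bece"
DP table:
           b    e    c    e
      0    0    0    0    0
  a   0    0    0    0    0
  e   0    0    1    1    1
  d   0    0    1    1    1
  d   0    0    1    1    1
  d   0    0    1    1    1
LCS length = dp[5][4] = 1

1


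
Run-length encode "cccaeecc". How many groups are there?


Input: cccaeecc
Scanning for consecutive runs:
  Group 1: 'c' x 3 (positions 0-2)
  Group 2: 'a' x 1 (positions 3-3)
  Group 3: 'e' x 2 (positions 4-5)
  Group 4: 'c' x 2 (positions 6-7)
Total groups: 4

4


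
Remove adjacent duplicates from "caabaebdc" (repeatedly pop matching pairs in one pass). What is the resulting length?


Input: caabaebdc
Stack-based adjacent duplicate removal:
  Read 'c': push. Stack: c
  Read 'a': push. Stack: ca
  Read 'a': matches stack top 'a' => pop. Stack: c
  Read 'b': push. Stack: cb
  Read 'a': push. Stack: cba
  Read 'e': push. Stack: cbae
  Read 'b': push. Stack: cbaeb
  Read 'd': push. Stack: cbaebd
  Read 'c': push. Stack: cbaebdc
Final stack: "cbaebdc" (length 7)

7


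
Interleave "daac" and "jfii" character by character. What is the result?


Interleaving "daac" and "jfii":
  Position 0: 'd' from first, 'j' from second => "dj"
  Position 1: 'a' from first, 'f' from second => "af"
  Position 2: 'a' from first, 'i' from second => "ai"
  Position 3: 'c' from first, 'i' from second => "ci"
Result: djafaici

djafaici


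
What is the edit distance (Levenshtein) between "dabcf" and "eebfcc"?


Computing edit distance: "dabcf" -> "eebfcc"
DP table:
           e    e    b    f    c    c
      0    1    2    3    4    5    6
  d   1    1    2    3    4    5    6
  a   2    2    2    3    4    5    6
  b   3    3    3    2    3    4    5
  c   4    4    4    3    3    3    4
  f   5    5    5    4    3    4    4
Edit distance = dp[5][6] = 4

4


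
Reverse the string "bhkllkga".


Input: bhkllkga
Reading characters right to left:
  Position 7: 'a'
  Position 6: 'g'
  Position 5: 'k'
  Position 4: 'l'
  Position 3: 'l'
  Position 2: 'k'
  Position 1: 'h'
  Position 0: 'b'
Reversed: agkllkhb

agkllkhb


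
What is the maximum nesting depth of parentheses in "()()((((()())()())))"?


Input: "()()((((()())()())))"
Tracking depth:
  Position 0 '(': depth becomes 1
  Position 1 ')': depth becomes 0
  Position 2 '(': depth becomes 1
  Position 3 ')': depth becomes 0
  Position 4 '(': depth becomes 1
  Position 5 '(': depth becomes 2
  Position 6 '(': depth becomes 3
  Position 7 '(': depth becomes 4
  Position 8 '(': depth becomes 5
  Position 9 ')': depth becomes 4
  Position 10 '(': depth becomes 5
  Position 11 ')': depth becomes 4
  Position 12 ')': depth becomes 3
  Position 13 '(': depth becomes 4
  Position 14 ')': depth becomes 3
  Position 15 '(': depth becomes 4
  Position 16 ')': depth becomes 3
  Position 17 ')': depth becomes 2
  Position 18 ')': depth becomes 1
  Position 19 ')': depth becomes 0
Maximum depth reached: 5

5


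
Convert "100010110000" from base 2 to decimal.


Input: "100010110000" in base 2
Positional expansion:
  Digit '1' (value 1) x 2^11 = 2048
  Digit '0' (value 0) x 2^10 = 0
  Digit '0' (value 0) x 2^9 = 0
  Digit '0' (value 0) x 2^8 = 0
  Digit '1' (value 1) x 2^7 = 128
  Digit '0' (value 0) x 2^6 = 0
  Digit '1' (value 1) x 2^5 = 32
  Digit '1' (value 1) x 2^4 = 16
  Digit '0' (value 0) x 2^3 = 0
  Digit '0' (value 0) x 2^2 = 0
  Digit '0' (value 0) x 2^1 = 0
  Digit '0' (value 0) x 2^0 = 0
Sum = 2224

2224


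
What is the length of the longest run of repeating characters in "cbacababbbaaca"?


Input: "cbacababbbaaca"
Scanning for longest run:
  Position 1 ('b'): new char, reset run to 1
  Position 2 ('a'): new char, reset run to 1
  Position 3 ('c'): new char, reset run to 1
  Position 4 ('a'): new char, reset run to 1
  Position 5 ('b'): new char, reset run to 1
  Position 6 ('a'): new char, reset run to 1
  Position 7 ('b'): new char, reset run to 1
  Position 8 ('b'): continues run of 'b', length=2
  Position 9 ('b'): continues run of 'b', length=3
  Position 10 ('a'): new char, reset run to 1
  Position 11 ('a'): continues run of 'a', length=2
  Position 12 ('c'): new char, reset run to 1
  Position 13 ('a'): new char, reset run to 1
Longest run: 'b' with length 3

3


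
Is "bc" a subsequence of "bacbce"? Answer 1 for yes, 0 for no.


Check if "bc" is a subsequence of "bacbce"
Greedy scan:
  Position 0 ('b'): matches sub[0] = 'b'
  Position 1 ('a'): no match needed
  Position 2 ('c'): matches sub[1] = 'c'
  Position 3 ('b'): no match needed
  Position 4 ('c'): no match needed
  Position 5 ('e'): no match needed
All 2 characters matched => is a subsequence

1


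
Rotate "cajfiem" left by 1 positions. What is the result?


Input: "cajfiem", rotate left by 1
First 1 characters: "c"
Remaining characters: "ajfiem"
Concatenate remaining + first: "ajfiem" + "c" = "ajfiemc"

ajfiemc


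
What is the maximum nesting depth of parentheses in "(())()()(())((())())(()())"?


Input: "(())()()(())((())())(()())"
Tracking depth:
  Position 0 '(': depth becomes 1
  Position 1 '(': depth becomes 2
  Position 2 ')': depth becomes 1
  Position 3 ')': depth becomes 0
  Position 4 '(': depth becomes 1
  Position 5 ')': depth becomes 0
  Position 6 '(': depth becomes 1
  Position 7 ')': depth becomes 0
  Position 8 '(': depth becomes 1
  Position 9 '(': depth becomes 2
  Position 10 ')': depth becomes 1
  Position 11 ')': depth becomes 0
  Position 12 '(': depth becomes 1
  Position 13 '(': depth becomes 2
  Position 14 '(': depth becomes 3
  Position 15 ')': depth becomes 2
  Position 16 ')': depth becomes 1
  Position 17 '(': depth becomes 2
  Position 18 ')': depth becomes 1
  Position 19 ')': depth becomes 0
  Position 20 '(': depth becomes 1
  Position 21 '(': depth becomes 2
  Position 22 ')': depth becomes 1
  Position 23 '(': depth becomes 2
  Position 24 ')': depth becomes 1
  Position 25 ')': depth becomes 0
Maximum depth reached: 3

3


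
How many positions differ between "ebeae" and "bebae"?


Comparing "ebeae" and "bebae" position by position:
  Position 0: 'e' vs 'b' => DIFFER
  Position 1: 'b' vs 'e' => DIFFER
  Position 2: 'e' vs 'b' => DIFFER
  Position 3: 'a' vs 'a' => same
  Position 4: 'e' vs 'e' => same
Positions that differ: 3

3


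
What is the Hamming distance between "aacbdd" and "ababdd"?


Comparing "aacbdd" and "ababdd" position by position:
  Position 0: 'a' vs 'a' => same
  Position 1: 'a' vs 'b' => differ
  Position 2: 'c' vs 'a' => differ
  Position 3: 'b' vs 'b' => same
  Position 4: 'd' vs 'd' => same
  Position 5: 'd' vs 'd' => same
Total differences (Hamming distance): 2

2


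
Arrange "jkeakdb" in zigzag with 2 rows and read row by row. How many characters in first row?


Zigzag "jkeakdb" into 2 rows:
Placing characters:
  'j' => row 0
  'k' => row 1
  'e' => row 0
  'a' => row 1
  'k' => row 0
  'd' => row 1
  'b' => row 0
Rows:
  Row 0: "jekb"
  Row 1: "kad"
First row length: 4

4


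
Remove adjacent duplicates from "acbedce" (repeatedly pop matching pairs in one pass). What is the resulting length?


Input: acbedce
Stack-based adjacent duplicate removal:
  Read 'a': push. Stack: a
  Read 'c': push. Stack: ac
  Read 'b': push. Stack: acb
  Read 'e': push. Stack: acbe
  Read 'd': push. Stack: acbed
  Read 'c': push. Stack: acbedc
  Read 'e': push. Stack: acbedce
Final stack: "acbedce" (length 7)

7


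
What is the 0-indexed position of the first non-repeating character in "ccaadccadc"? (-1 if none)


Input: ccaadccadc
Character frequencies:
  'a': 3
  'c': 5
  'd': 2
Scanning left to right for freq == 1:
  Position 0 ('c'): freq=5, skip
  Position 1 ('c'): freq=5, skip
  Position 2 ('a'): freq=3, skip
  Position 3 ('a'): freq=3, skip
  Position 4 ('d'): freq=2, skip
  Position 5 ('c'): freq=5, skip
  Position 6 ('c'): freq=5, skip
  Position 7 ('a'): freq=3, skip
  Position 8 ('d'): freq=2, skip
  Position 9 ('c'): freq=5, skip
  No unique character found => answer = -1

-1


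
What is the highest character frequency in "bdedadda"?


Input: bdedadda
Character counts:
  'a': 2
  'b': 1
  'd': 4
  'e': 1
Maximum frequency: 4

4


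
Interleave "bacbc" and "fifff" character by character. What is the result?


Interleaving "bacbc" and "fifff":
  Position 0: 'b' from first, 'f' from second => "bf"
  Position 1: 'a' from first, 'i' from second => "ai"
  Position 2: 'c' from first, 'f' from second => "cf"
  Position 3: 'b' from first, 'f' from second => "bf"
  Position 4: 'c' from first, 'f' from second => "cf"
Result: bfaicfbfcf

bfaicfbfcf


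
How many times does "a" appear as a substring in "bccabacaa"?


Searching for "a" in "bccabacaa"
Scanning each position:
  Position 0: "b" => no
  Position 1: "c" => no
  Position 2: "c" => no
  Position 3: "a" => MATCH
  Position 4: "b" => no
  Position 5: "a" => MATCH
  Position 6: "c" => no
  Position 7: "a" => MATCH
  Position 8: "a" => MATCH
Total occurrences: 4

4


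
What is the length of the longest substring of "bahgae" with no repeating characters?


Input: "bahgae"
Sliding window (track last position of each char):
  Position 0 ('b'): window [0,0] length 1 -- new best
  Position 1 ('a'): window [0,1] length 2 -- new best
  Position 2 ('h'): window [0,2] length 3 -- new best
  Position 3 ('g'): window [0,3] length 4 -- new best
  Position 4 ('a'): repeat (last at 1), move window start to 2
  Position 4 ('a'): window [2,4] length 3
  Position 5 ('e'): window [2,5] length 4
Longest substring with no repeats: "bahg" with length 4

4


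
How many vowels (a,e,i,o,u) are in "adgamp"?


Input: adgamp
Checking each character:
  'a' at position 0: vowel (running total: 1)
  'd' at position 1: consonant
  'g' at position 2: consonant
  'a' at position 3: vowel (running total: 2)
  'm' at position 4: consonant
  'p' at position 5: consonant
Total vowels: 2

2


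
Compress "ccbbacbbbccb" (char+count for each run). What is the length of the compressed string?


Input: ccbbacbbbccb
Runs:
  'c' x 2 => "c2"
  'b' x 2 => "b2"
  'a' x 1 => "a1"
  'c' x 1 => "c1"
  'b' x 3 => "b3"
  'c' x 2 => "c2"
  'b' x 1 => "b1"
Compressed: "c2b2a1c1b3c2b1"
Compressed length: 14

14


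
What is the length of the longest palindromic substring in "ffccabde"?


Input: "ffccabde"
Checking substrings for palindromes:
  [0:2] "ff" (len 2) => palindrome
  [2:4] "cc" (len 2) => palindrome
Longest palindromic substring: "ff" with length 2

2


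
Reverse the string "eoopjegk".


Input: eoopjegk
Reading characters right to left:
  Position 7: 'k'
  Position 6: 'g'
  Position 5: 'e'
  Position 4: 'j'
  Position 3: 'p'
  Position 2: 'o'
  Position 1: 'o'
  Position 0: 'e'
Reversed: kgejpooe

kgejpooe


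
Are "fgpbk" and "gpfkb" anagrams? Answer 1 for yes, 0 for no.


Strings: "fgpbk", "gpfkb"
Sorted first:  bfgkp
Sorted second: bfgkp
Sorted forms match => anagrams

1


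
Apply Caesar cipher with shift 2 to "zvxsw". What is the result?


Caesar cipher: shift "zvxsw" by 2
  'z' (pos 25) + 2 = pos 1 = 'b'
  'v' (pos 21) + 2 = pos 23 = 'x'
  'x' (pos 23) + 2 = pos 25 = 'z'
  's' (pos 18) + 2 = pos 20 = 'u'
  'w' (pos 22) + 2 = pos 24 = 'y'
Result: bxzuy

bxzuy


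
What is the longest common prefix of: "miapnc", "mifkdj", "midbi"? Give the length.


Words: miapnc, mifkdj, midbi
  Position 0: all 'm' => match
  Position 1: all 'i' => match
  Position 2: ('a', 'f', 'd') => mismatch, stop
LCP = "mi" (length 2)

2


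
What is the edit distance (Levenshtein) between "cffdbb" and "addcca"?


Computing edit distance: "cffdbb" -> "addcca"
DP table:
           a    d    d    c    c    a
      0    1    2    3    4    5    6
  c   1    1    2    3    3    4    5
  f   2    2    2    3    4    4    5
  f   3    3    3    3    4    5    5
  d   4    4    3    3    4    5    6
  b   5    5    4    4    4    5    6
  b   6    6    5    5    5    5    6
Edit distance = dp[6][6] = 6

6


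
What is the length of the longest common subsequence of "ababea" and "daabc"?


LCS of "ababea" and "daabc"
DP table:
           d    a    a    b    c
      0    0    0    0    0    0
  a   0    0    1    1    1    1
  b   0    0    1    1    2    2
  a   0    0    1    2    2    2
  b   0    0    1    2    3    3
  e   0    0    1    2    3    3
  a   0    0    1    2    3    3
LCS length = dp[6][5] = 3

3


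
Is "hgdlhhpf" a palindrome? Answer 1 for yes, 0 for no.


Input: hgdlhhpf
Reversed: fphhldgh
  Compare pos 0 ('h') with pos 7 ('f'): MISMATCH
  Compare pos 1 ('g') with pos 6 ('p'): MISMATCH
  Compare pos 2 ('d') with pos 5 ('h'): MISMATCH
  Compare pos 3 ('l') with pos 4 ('h'): MISMATCH
Result: not a palindrome

0


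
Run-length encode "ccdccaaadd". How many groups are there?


Input: ccdccaaadd
Scanning for consecutive runs:
  Group 1: 'c' x 2 (positions 0-1)
  Group 2: 'd' x 1 (positions 2-2)
  Group 3: 'c' x 2 (positions 3-4)
  Group 4: 'a' x 3 (positions 5-7)
  Group 5: 'd' x 2 (positions 8-9)
Total groups: 5

5


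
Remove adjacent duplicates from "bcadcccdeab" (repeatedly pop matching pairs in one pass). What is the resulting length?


Input: bcadcccdeab
Stack-based adjacent duplicate removal:
  Read 'b': push. Stack: b
  Read 'c': push. Stack: bc
  Read 'a': push. Stack: bca
  Read 'd': push. Stack: bcad
  Read 'c': push. Stack: bcadc
  Read 'c': matches stack top 'c' => pop. Stack: bcad
  Read 'c': push. Stack: bcadc
  Read 'd': push. Stack: bcadcd
  Read 'e': push. Stack: bcadcde
  Read 'a': push. Stack: bcadcdea
  Read 'b': push. Stack: bcadcdeab
Final stack: "bcadcdeab" (length 9)

9


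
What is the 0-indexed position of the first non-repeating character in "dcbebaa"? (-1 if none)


Input: dcbebaa
Character frequencies:
  'a': 2
  'b': 2
  'c': 1
  'd': 1
  'e': 1
Scanning left to right for freq == 1:
  Position 0 ('d'): unique! => answer = 0

0


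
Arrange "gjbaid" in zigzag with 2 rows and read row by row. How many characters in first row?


Zigzag "gjbaid" into 2 rows:
Placing characters:
  'g' => row 0
  'j' => row 1
  'b' => row 0
  'a' => row 1
  'i' => row 0
  'd' => row 1
Rows:
  Row 0: "gbi"
  Row 1: "jad"
First row length: 3

3


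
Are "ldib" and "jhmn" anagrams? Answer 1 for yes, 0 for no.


Strings: "ldib", "jhmn"
Sorted first:  bdil
Sorted second: hjmn
Differ at position 0: 'b' vs 'h' => not anagrams

0


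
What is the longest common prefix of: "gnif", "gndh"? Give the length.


Words: gnif, gndh
  Position 0: all 'g' => match
  Position 1: all 'n' => match
  Position 2: ('i', 'd') => mismatch, stop
LCP = "gn" (length 2)

2


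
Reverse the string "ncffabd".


Input: ncffabd
Reading characters right to left:
  Position 6: 'd'
  Position 5: 'b'
  Position 4: 'a'
  Position 3: 'f'
  Position 2: 'f'
  Position 1: 'c'
  Position 0: 'n'
Reversed: dbaffcn

dbaffcn


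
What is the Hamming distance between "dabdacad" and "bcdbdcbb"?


Comparing "dabdacad" and "bcdbdcbb" position by position:
  Position 0: 'd' vs 'b' => differ
  Position 1: 'a' vs 'c' => differ
  Position 2: 'b' vs 'd' => differ
  Position 3: 'd' vs 'b' => differ
  Position 4: 'a' vs 'd' => differ
  Position 5: 'c' vs 'c' => same
  Position 6: 'a' vs 'b' => differ
  Position 7: 'd' vs 'b' => differ
Total differences (Hamming distance): 7

7


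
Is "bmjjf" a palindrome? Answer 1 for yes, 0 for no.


Input: bmjjf
Reversed: fjjmb
  Compare pos 0 ('b') with pos 4 ('f'): MISMATCH
  Compare pos 1 ('m') with pos 3 ('j'): MISMATCH
Result: not a palindrome

0


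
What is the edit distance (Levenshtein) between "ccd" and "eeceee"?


Computing edit distance: "ccd" -> "eeceee"
DP table:
           e    e    c    e    e    e
      0    1    2    3    4    5    6
  c   1    1    2    2    3    4    5
  c   2    2    2    2    3    4    5
  d   3    3    3    3    3    4    5
Edit distance = dp[3][6] = 5

5


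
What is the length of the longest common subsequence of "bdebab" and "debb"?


LCS of "bdebab" and "debb"
DP table:
           d    e    b    b
      0    0    0    0    0
  b   0    0    0    1    1
  d   0    1    1    1    1
  e   0    1    2    2    2
  b   0    1    2    3    3
  a   0    1    2    3    3
  b   0    1    2    3    4
LCS length = dp[6][4] = 4

4


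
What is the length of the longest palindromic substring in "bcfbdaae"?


Input: "bcfbdaae"
Checking substrings for palindromes:
  [5:7] "aa" (len 2) => palindrome
Longest palindromic substring: "aa" with length 2

2


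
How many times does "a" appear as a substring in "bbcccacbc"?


Searching for "a" in "bbcccacbc"
Scanning each position:
  Position 0: "b" => no
  Position 1: "b" => no
  Position 2: "c" => no
  Position 3: "c" => no
  Position 4: "c" => no
  Position 5: "a" => MATCH
  Position 6: "c" => no
  Position 7: "b" => no
  Position 8: "c" => no
Total occurrences: 1

1


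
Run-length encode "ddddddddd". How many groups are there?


Input: ddddddddd
Scanning for consecutive runs:
  Group 1: 'd' x 9 (positions 0-8)
Total groups: 1

1


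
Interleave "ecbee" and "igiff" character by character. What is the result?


Interleaving "ecbee" and "igiff":
  Position 0: 'e' from first, 'i' from second => "ei"
  Position 1: 'c' from first, 'g' from second => "cg"
  Position 2: 'b' from first, 'i' from second => "bi"
  Position 3: 'e' from first, 'f' from second => "ef"
  Position 4: 'e' from first, 'f' from second => "ef"
Result: eicgbiefef

eicgbiefef


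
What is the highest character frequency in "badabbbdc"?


Input: badabbbdc
Character counts:
  'a': 2
  'b': 4
  'c': 1
  'd': 2
Maximum frequency: 4

4


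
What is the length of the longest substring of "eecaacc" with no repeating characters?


Input: "eecaacc"
Sliding window (track last position of each char):
  Position 0 ('e'): window [0,0] length 1 -- new best
  Position 1 ('e'): repeat (last at 0), move window start to 1
  Position 1 ('e'): window [1,1] length 1
  Position 2 ('c'): window [1,2] length 2 -- new best
  Position 3 ('a'): window [1,3] length 3 -- new best
  Position 4 ('a'): repeat (last at 3), move window start to 4
  Position 4 ('a'): window [4,4] length 1
  Position 5 ('c'): window [4,5] length 2
  Position 6 ('c'): repeat (last at 5), move window start to 6
  Position 6 ('c'): window [6,6] length 1
Longest substring with no repeats: "eca" with length 3

3


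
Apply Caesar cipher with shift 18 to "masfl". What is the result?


Caesar cipher: shift "masfl" by 18
  'm' (pos 12) + 18 = pos 4 = 'e'
  'a' (pos 0) + 18 = pos 18 = 's'
  's' (pos 18) + 18 = pos 10 = 'k'
  'f' (pos 5) + 18 = pos 23 = 'x'
  'l' (pos 11) + 18 = pos 3 = 'd'
Result: eskxd

eskxd


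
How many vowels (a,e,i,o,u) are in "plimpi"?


Input: plimpi
Checking each character:
  'p' at position 0: consonant
  'l' at position 1: consonant
  'i' at position 2: vowel (running total: 1)
  'm' at position 3: consonant
  'p' at position 4: consonant
  'i' at position 5: vowel (running total: 2)
Total vowels: 2

2


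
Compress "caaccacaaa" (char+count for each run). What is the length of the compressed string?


Input: caaccacaaa
Runs:
  'c' x 1 => "c1"
  'a' x 2 => "a2"
  'c' x 2 => "c2"
  'a' x 1 => "a1"
  'c' x 1 => "c1"
  'a' x 3 => "a3"
Compressed: "c1a2c2a1c1a3"
Compressed length: 12

12


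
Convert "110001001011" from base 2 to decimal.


Input: "110001001011" in base 2
Positional expansion:
  Digit '1' (value 1) x 2^11 = 2048
  Digit '1' (value 1) x 2^10 = 1024
  Digit '0' (value 0) x 2^9 = 0
  Digit '0' (value 0) x 2^8 = 0
  Digit '0' (value 0) x 2^7 = 0
  Digit '1' (value 1) x 2^6 = 64
  Digit '0' (value 0) x 2^5 = 0
  Digit '0' (value 0) x 2^4 = 0
  Digit '1' (value 1) x 2^3 = 8
  Digit '0' (value 0) x 2^2 = 0
  Digit '1' (value 1) x 2^1 = 2
  Digit '1' (value 1) x 2^0 = 1
Sum = 3147

3147


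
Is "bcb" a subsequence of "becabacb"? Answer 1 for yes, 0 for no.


Check if "bcb" is a subsequence of "becabacb"
Greedy scan:
  Position 0 ('b'): matches sub[0] = 'b'
  Position 1 ('e'): no match needed
  Position 2 ('c'): matches sub[1] = 'c'
  Position 3 ('a'): no match needed
  Position 4 ('b'): matches sub[2] = 'b'
  Position 5 ('a'): no match needed
  Position 6 ('c'): no match needed
  Position 7 ('b'): no match needed
All 3 characters matched => is a subsequence

1


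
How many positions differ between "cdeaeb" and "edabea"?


Comparing "cdeaeb" and "edabea" position by position:
  Position 0: 'c' vs 'e' => DIFFER
  Position 1: 'd' vs 'd' => same
  Position 2: 'e' vs 'a' => DIFFER
  Position 3: 'a' vs 'b' => DIFFER
  Position 4: 'e' vs 'e' => same
  Position 5: 'b' vs 'a' => DIFFER
Positions that differ: 4

4


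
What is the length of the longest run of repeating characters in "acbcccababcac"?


Input: "acbcccababcac"
Scanning for longest run:
  Position 1 ('c'): new char, reset run to 1
  Position 2 ('b'): new char, reset run to 1
  Position 3 ('c'): new char, reset run to 1
  Position 4 ('c'): continues run of 'c', length=2
  Position 5 ('c'): continues run of 'c', length=3
  Position 6 ('a'): new char, reset run to 1
  Position 7 ('b'): new char, reset run to 1
  Position 8 ('a'): new char, reset run to 1
  Position 9 ('b'): new char, reset run to 1
  Position 10 ('c'): new char, reset run to 1
  Position 11 ('a'): new char, reset run to 1
  Position 12 ('c'): new char, reset run to 1
Longest run: 'c' with length 3

3


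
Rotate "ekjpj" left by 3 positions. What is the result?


Input: "ekjpj", rotate left by 3
First 3 characters: "ekj"
Remaining characters: "pj"
Concatenate remaining + first: "pj" + "ekj" = "pjekj"

pjekj


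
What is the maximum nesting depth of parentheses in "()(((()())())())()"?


Input: "()(((()())())())()"
Tracking depth:
  Position 0 '(': depth becomes 1
  Position 1 ')': depth becomes 0
  Position 2 '(': depth becomes 1
  Position 3 '(': depth becomes 2
  Position 4 '(': depth becomes 3
  Position 5 '(': depth becomes 4
  Position 6 ')': depth becomes 3
  Position 7 '(': depth becomes 4
  Position 8 ')': depth becomes 3
  Position 9 ')': depth becomes 2
  Position 10 '(': depth becomes 3
  Position 11 ')': depth becomes 2
  Position 12 ')': depth becomes 1
  Position 13 '(': depth becomes 2
  Position 14 ')': depth becomes 1
  Position 15 ')': depth becomes 0
  Position 16 '(': depth becomes 1
  Position 17 ')': depth becomes 0
Maximum depth reached: 4

4
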